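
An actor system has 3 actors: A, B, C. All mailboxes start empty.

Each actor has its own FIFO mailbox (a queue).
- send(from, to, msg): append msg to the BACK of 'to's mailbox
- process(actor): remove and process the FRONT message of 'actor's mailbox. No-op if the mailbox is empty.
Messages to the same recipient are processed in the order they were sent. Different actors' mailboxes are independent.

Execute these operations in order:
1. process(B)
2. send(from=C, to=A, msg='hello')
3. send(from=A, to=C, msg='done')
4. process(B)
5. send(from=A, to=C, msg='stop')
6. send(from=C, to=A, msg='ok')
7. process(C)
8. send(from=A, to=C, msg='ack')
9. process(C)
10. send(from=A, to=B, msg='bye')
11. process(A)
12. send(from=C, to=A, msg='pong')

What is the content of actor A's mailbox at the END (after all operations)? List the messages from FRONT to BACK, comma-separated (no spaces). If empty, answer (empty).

After 1 (process(B)): A:[] B:[] C:[]
After 2 (send(from=C, to=A, msg='hello')): A:[hello] B:[] C:[]
After 3 (send(from=A, to=C, msg='done')): A:[hello] B:[] C:[done]
After 4 (process(B)): A:[hello] B:[] C:[done]
After 5 (send(from=A, to=C, msg='stop')): A:[hello] B:[] C:[done,stop]
After 6 (send(from=C, to=A, msg='ok')): A:[hello,ok] B:[] C:[done,stop]
After 7 (process(C)): A:[hello,ok] B:[] C:[stop]
After 8 (send(from=A, to=C, msg='ack')): A:[hello,ok] B:[] C:[stop,ack]
After 9 (process(C)): A:[hello,ok] B:[] C:[ack]
After 10 (send(from=A, to=B, msg='bye')): A:[hello,ok] B:[bye] C:[ack]
After 11 (process(A)): A:[ok] B:[bye] C:[ack]
After 12 (send(from=C, to=A, msg='pong')): A:[ok,pong] B:[bye] C:[ack]

Answer: ok,pong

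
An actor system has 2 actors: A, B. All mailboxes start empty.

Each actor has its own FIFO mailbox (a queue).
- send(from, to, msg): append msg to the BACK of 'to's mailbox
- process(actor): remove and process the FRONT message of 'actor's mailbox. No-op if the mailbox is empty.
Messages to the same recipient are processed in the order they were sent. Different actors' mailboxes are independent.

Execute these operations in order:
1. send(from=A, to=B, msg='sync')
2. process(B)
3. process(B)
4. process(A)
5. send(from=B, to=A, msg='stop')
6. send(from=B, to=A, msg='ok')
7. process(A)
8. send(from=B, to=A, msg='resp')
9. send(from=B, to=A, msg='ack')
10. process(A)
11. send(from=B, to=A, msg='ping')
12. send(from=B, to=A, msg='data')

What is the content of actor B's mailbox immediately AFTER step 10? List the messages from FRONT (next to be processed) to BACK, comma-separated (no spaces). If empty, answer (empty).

After 1 (send(from=A, to=B, msg='sync')): A:[] B:[sync]
After 2 (process(B)): A:[] B:[]
After 3 (process(B)): A:[] B:[]
After 4 (process(A)): A:[] B:[]
After 5 (send(from=B, to=A, msg='stop')): A:[stop] B:[]
After 6 (send(from=B, to=A, msg='ok')): A:[stop,ok] B:[]
After 7 (process(A)): A:[ok] B:[]
After 8 (send(from=B, to=A, msg='resp')): A:[ok,resp] B:[]
After 9 (send(from=B, to=A, msg='ack')): A:[ok,resp,ack] B:[]
After 10 (process(A)): A:[resp,ack] B:[]

(empty)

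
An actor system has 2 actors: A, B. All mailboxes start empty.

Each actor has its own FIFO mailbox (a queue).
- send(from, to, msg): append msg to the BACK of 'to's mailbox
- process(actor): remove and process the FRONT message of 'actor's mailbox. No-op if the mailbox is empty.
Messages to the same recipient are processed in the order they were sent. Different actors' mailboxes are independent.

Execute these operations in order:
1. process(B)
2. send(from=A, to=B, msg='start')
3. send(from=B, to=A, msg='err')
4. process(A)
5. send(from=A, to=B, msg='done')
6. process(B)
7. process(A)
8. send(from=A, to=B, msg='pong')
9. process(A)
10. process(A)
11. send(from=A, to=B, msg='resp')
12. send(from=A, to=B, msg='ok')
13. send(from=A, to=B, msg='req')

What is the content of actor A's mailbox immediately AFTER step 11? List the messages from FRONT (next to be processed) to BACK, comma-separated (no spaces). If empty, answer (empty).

After 1 (process(B)): A:[] B:[]
After 2 (send(from=A, to=B, msg='start')): A:[] B:[start]
After 3 (send(from=B, to=A, msg='err')): A:[err] B:[start]
After 4 (process(A)): A:[] B:[start]
After 5 (send(from=A, to=B, msg='done')): A:[] B:[start,done]
After 6 (process(B)): A:[] B:[done]
After 7 (process(A)): A:[] B:[done]
After 8 (send(from=A, to=B, msg='pong')): A:[] B:[done,pong]
After 9 (process(A)): A:[] B:[done,pong]
After 10 (process(A)): A:[] B:[done,pong]
After 11 (send(from=A, to=B, msg='resp')): A:[] B:[done,pong,resp]

(empty)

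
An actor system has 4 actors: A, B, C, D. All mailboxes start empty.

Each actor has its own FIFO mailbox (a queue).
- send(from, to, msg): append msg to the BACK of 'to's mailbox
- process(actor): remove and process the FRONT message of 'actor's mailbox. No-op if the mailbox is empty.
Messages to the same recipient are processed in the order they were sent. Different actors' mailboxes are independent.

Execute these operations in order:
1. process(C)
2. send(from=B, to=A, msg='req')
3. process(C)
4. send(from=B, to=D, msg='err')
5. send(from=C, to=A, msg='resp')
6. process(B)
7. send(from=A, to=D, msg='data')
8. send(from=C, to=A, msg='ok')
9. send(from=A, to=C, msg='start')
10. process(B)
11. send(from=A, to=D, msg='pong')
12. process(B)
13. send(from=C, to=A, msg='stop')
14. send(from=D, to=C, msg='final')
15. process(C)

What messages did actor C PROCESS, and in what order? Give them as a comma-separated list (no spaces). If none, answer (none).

Answer: start

Derivation:
After 1 (process(C)): A:[] B:[] C:[] D:[]
After 2 (send(from=B, to=A, msg='req')): A:[req] B:[] C:[] D:[]
After 3 (process(C)): A:[req] B:[] C:[] D:[]
After 4 (send(from=B, to=D, msg='err')): A:[req] B:[] C:[] D:[err]
After 5 (send(from=C, to=A, msg='resp')): A:[req,resp] B:[] C:[] D:[err]
After 6 (process(B)): A:[req,resp] B:[] C:[] D:[err]
After 7 (send(from=A, to=D, msg='data')): A:[req,resp] B:[] C:[] D:[err,data]
After 8 (send(from=C, to=A, msg='ok')): A:[req,resp,ok] B:[] C:[] D:[err,data]
After 9 (send(from=A, to=C, msg='start')): A:[req,resp,ok] B:[] C:[start] D:[err,data]
After 10 (process(B)): A:[req,resp,ok] B:[] C:[start] D:[err,data]
After 11 (send(from=A, to=D, msg='pong')): A:[req,resp,ok] B:[] C:[start] D:[err,data,pong]
After 12 (process(B)): A:[req,resp,ok] B:[] C:[start] D:[err,data,pong]
After 13 (send(from=C, to=A, msg='stop')): A:[req,resp,ok,stop] B:[] C:[start] D:[err,data,pong]
After 14 (send(from=D, to=C, msg='final')): A:[req,resp,ok,stop] B:[] C:[start,final] D:[err,data,pong]
After 15 (process(C)): A:[req,resp,ok,stop] B:[] C:[final] D:[err,data,pong]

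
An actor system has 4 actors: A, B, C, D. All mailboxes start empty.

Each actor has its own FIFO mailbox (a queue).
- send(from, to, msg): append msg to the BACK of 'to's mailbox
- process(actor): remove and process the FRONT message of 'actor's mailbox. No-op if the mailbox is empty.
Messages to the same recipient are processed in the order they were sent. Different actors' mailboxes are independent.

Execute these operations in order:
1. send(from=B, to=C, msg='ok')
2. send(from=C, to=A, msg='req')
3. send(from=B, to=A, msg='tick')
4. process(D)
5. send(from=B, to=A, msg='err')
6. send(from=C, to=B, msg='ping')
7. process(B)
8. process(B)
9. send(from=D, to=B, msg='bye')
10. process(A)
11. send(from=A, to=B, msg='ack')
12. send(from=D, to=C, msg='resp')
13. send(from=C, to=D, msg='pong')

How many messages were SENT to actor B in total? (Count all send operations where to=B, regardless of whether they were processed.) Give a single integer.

Answer: 3

Derivation:
After 1 (send(from=B, to=C, msg='ok')): A:[] B:[] C:[ok] D:[]
After 2 (send(from=C, to=A, msg='req')): A:[req] B:[] C:[ok] D:[]
After 3 (send(from=B, to=A, msg='tick')): A:[req,tick] B:[] C:[ok] D:[]
After 4 (process(D)): A:[req,tick] B:[] C:[ok] D:[]
After 5 (send(from=B, to=A, msg='err')): A:[req,tick,err] B:[] C:[ok] D:[]
After 6 (send(from=C, to=B, msg='ping')): A:[req,tick,err] B:[ping] C:[ok] D:[]
After 7 (process(B)): A:[req,tick,err] B:[] C:[ok] D:[]
After 8 (process(B)): A:[req,tick,err] B:[] C:[ok] D:[]
After 9 (send(from=D, to=B, msg='bye')): A:[req,tick,err] B:[bye] C:[ok] D:[]
After 10 (process(A)): A:[tick,err] B:[bye] C:[ok] D:[]
After 11 (send(from=A, to=B, msg='ack')): A:[tick,err] B:[bye,ack] C:[ok] D:[]
After 12 (send(from=D, to=C, msg='resp')): A:[tick,err] B:[bye,ack] C:[ok,resp] D:[]
After 13 (send(from=C, to=D, msg='pong')): A:[tick,err] B:[bye,ack] C:[ok,resp] D:[pong]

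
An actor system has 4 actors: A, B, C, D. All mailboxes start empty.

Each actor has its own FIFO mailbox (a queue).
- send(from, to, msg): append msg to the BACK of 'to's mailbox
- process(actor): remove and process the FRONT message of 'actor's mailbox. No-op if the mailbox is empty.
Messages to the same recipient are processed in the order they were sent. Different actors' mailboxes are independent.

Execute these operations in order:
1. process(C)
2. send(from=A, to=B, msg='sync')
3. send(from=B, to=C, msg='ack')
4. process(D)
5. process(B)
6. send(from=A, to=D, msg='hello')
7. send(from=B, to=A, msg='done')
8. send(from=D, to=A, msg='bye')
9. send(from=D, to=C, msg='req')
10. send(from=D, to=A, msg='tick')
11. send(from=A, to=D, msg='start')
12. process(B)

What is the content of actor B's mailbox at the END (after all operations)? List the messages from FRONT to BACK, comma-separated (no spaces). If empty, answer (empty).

Answer: (empty)

Derivation:
After 1 (process(C)): A:[] B:[] C:[] D:[]
After 2 (send(from=A, to=B, msg='sync')): A:[] B:[sync] C:[] D:[]
After 3 (send(from=B, to=C, msg='ack')): A:[] B:[sync] C:[ack] D:[]
After 4 (process(D)): A:[] B:[sync] C:[ack] D:[]
After 5 (process(B)): A:[] B:[] C:[ack] D:[]
After 6 (send(from=A, to=D, msg='hello')): A:[] B:[] C:[ack] D:[hello]
After 7 (send(from=B, to=A, msg='done')): A:[done] B:[] C:[ack] D:[hello]
After 8 (send(from=D, to=A, msg='bye')): A:[done,bye] B:[] C:[ack] D:[hello]
After 9 (send(from=D, to=C, msg='req')): A:[done,bye] B:[] C:[ack,req] D:[hello]
After 10 (send(from=D, to=A, msg='tick')): A:[done,bye,tick] B:[] C:[ack,req] D:[hello]
After 11 (send(from=A, to=D, msg='start')): A:[done,bye,tick] B:[] C:[ack,req] D:[hello,start]
After 12 (process(B)): A:[done,bye,tick] B:[] C:[ack,req] D:[hello,start]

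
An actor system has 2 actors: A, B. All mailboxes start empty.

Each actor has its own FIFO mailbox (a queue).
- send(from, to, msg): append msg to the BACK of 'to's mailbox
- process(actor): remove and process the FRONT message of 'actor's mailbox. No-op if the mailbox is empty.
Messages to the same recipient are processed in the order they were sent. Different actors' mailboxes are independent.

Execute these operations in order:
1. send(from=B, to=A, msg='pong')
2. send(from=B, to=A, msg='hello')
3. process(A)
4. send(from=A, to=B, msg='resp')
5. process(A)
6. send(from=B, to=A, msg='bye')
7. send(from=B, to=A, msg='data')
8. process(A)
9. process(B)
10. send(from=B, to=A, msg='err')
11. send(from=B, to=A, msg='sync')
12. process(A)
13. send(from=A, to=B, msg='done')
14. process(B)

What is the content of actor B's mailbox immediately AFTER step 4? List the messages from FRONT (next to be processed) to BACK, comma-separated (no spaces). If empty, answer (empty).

After 1 (send(from=B, to=A, msg='pong')): A:[pong] B:[]
After 2 (send(from=B, to=A, msg='hello')): A:[pong,hello] B:[]
After 3 (process(A)): A:[hello] B:[]
After 4 (send(from=A, to=B, msg='resp')): A:[hello] B:[resp]

resp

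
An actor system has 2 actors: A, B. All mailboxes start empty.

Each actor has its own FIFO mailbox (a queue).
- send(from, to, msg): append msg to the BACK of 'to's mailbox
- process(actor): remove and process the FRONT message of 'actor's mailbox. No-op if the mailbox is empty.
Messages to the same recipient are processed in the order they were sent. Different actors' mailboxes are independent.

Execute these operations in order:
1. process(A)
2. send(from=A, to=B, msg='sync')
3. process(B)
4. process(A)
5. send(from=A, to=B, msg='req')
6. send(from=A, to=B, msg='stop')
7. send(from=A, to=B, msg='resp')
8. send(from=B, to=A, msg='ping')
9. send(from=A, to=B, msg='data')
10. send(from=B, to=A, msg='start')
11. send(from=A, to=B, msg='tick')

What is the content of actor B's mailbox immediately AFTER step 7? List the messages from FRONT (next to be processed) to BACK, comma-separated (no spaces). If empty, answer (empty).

After 1 (process(A)): A:[] B:[]
After 2 (send(from=A, to=B, msg='sync')): A:[] B:[sync]
After 3 (process(B)): A:[] B:[]
After 4 (process(A)): A:[] B:[]
After 5 (send(from=A, to=B, msg='req')): A:[] B:[req]
After 6 (send(from=A, to=B, msg='stop')): A:[] B:[req,stop]
After 7 (send(from=A, to=B, msg='resp')): A:[] B:[req,stop,resp]

req,stop,resp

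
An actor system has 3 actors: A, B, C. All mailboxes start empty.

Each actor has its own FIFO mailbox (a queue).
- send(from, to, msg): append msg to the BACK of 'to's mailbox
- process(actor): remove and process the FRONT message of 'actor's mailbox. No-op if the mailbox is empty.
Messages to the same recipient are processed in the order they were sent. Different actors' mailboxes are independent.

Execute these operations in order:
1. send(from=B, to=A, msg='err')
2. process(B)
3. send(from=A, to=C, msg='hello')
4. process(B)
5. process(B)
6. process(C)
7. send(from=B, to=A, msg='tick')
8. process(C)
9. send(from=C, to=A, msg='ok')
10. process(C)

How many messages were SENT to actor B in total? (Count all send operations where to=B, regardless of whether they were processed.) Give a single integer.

After 1 (send(from=B, to=A, msg='err')): A:[err] B:[] C:[]
After 2 (process(B)): A:[err] B:[] C:[]
After 3 (send(from=A, to=C, msg='hello')): A:[err] B:[] C:[hello]
After 4 (process(B)): A:[err] B:[] C:[hello]
After 5 (process(B)): A:[err] B:[] C:[hello]
After 6 (process(C)): A:[err] B:[] C:[]
After 7 (send(from=B, to=A, msg='tick')): A:[err,tick] B:[] C:[]
After 8 (process(C)): A:[err,tick] B:[] C:[]
After 9 (send(from=C, to=A, msg='ok')): A:[err,tick,ok] B:[] C:[]
After 10 (process(C)): A:[err,tick,ok] B:[] C:[]

Answer: 0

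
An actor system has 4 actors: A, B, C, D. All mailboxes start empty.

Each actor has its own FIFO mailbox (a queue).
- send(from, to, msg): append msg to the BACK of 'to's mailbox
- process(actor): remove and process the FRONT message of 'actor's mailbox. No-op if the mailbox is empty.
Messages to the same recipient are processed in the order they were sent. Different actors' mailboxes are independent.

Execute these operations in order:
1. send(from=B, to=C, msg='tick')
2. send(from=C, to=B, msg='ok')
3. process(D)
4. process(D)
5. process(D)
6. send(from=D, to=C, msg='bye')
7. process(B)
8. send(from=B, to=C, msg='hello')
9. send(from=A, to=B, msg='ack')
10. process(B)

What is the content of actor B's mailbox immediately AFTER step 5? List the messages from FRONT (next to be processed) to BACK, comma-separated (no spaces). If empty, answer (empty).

After 1 (send(from=B, to=C, msg='tick')): A:[] B:[] C:[tick] D:[]
After 2 (send(from=C, to=B, msg='ok')): A:[] B:[ok] C:[tick] D:[]
After 3 (process(D)): A:[] B:[ok] C:[tick] D:[]
After 4 (process(D)): A:[] B:[ok] C:[tick] D:[]
After 5 (process(D)): A:[] B:[ok] C:[tick] D:[]

ok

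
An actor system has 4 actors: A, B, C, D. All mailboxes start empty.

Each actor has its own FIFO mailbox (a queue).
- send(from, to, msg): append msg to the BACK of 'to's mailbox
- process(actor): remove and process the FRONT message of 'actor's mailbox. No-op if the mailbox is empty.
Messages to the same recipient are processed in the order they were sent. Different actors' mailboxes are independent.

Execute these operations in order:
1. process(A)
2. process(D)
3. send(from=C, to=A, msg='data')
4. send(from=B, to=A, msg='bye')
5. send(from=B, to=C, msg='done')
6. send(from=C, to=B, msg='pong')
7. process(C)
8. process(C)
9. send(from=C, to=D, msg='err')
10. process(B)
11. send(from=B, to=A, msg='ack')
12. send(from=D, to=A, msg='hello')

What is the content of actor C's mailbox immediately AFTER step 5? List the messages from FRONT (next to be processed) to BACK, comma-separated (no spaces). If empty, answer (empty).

After 1 (process(A)): A:[] B:[] C:[] D:[]
After 2 (process(D)): A:[] B:[] C:[] D:[]
After 3 (send(from=C, to=A, msg='data')): A:[data] B:[] C:[] D:[]
After 4 (send(from=B, to=A, msg='bye')): A:[data,bye] B:[] C:[] D:[]
After 5 (send(from=B, to=C, msg='done')): A:[data,bye] B:[] C:[done] D:[]

done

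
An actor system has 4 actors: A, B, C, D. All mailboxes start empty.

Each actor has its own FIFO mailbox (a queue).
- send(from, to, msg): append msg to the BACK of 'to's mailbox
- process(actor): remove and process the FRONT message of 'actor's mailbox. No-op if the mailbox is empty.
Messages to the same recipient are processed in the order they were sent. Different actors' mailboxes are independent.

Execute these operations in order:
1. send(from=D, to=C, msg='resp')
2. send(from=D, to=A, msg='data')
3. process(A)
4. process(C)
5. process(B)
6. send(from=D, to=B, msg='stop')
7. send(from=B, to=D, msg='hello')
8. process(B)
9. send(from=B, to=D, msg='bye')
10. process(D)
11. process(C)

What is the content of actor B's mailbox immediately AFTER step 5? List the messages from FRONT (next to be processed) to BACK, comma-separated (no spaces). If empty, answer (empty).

After 1 (send(from=D, to=C, msg='resp')): A:[] B:[] C:[resp] D:[]
After 2 (send(from=D, to=A, msg='data')): A:[data] B:[] C:[resp] D:[]
After 3 (process(A)): A:[] B:[] C:[resp] D:[]
After 4 (process(C)): A:[] B:[] C:[] D:[]
After 5 (process(B)): A:[] B:[] C:[] D:[]

(empty)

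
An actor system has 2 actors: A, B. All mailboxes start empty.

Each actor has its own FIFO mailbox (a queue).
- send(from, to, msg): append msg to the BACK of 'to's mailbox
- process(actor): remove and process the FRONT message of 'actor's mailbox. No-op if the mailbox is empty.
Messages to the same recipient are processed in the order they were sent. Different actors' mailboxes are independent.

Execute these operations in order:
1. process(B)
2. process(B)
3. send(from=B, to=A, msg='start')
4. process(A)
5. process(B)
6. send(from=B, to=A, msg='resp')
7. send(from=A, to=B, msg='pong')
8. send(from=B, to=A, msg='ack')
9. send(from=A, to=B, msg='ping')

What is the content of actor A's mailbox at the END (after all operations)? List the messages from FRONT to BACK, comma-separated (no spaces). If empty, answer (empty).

Answer: resp,ack

Derivation:
After 1 (process(B)): A:[] B:[]
After 2 (process(B)): A:[] B:[]
After 3 (send(from=B, to=A, msg='start')): A:[start] B:[]
After 4 (process(A)): A:[] B:[]
After 5 (process(B)): A:[] B:[]
After 6 (send(from=B, to=A, msg='resp')): A:[resp] B:[]
After 7 (send(from=A, to=B, msg='pong')): A:[resp] B:[pong]
After 8 (send(from=B, to=A, msg='ack')): A:[resp,ack] B:[pong]
After 9 (send(from=A, to=B, msg='ping')): A:[resp,ack] B:[pong,ping]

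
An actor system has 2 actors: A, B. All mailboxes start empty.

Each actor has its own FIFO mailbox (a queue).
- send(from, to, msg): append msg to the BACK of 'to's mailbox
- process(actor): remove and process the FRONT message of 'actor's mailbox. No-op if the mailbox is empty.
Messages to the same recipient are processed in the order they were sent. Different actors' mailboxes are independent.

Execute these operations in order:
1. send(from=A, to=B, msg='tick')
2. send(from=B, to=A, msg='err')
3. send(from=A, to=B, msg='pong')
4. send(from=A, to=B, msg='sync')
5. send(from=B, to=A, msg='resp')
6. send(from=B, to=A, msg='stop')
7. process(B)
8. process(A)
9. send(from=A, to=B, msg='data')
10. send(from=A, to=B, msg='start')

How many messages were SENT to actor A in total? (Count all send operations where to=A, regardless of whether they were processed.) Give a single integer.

After 1 (send(from=A, to=B, msg='tick')): A:[] B:[tick]
After 2 (send(from=B, to=A, msg='err')): A:[err] B:[tick]
After 3 (send(from=A, to=B, msg='pong')): A:[err] B:[tick,pong]
After 4 (send(from=A, to=B, msg='sync')): A:[err] B:[tick,pong,sync]
After 5 (send(from=B, to=A, msg='resp')): A:[err,resp] B:[tick,pong,sync]
After 6 (send(from=B, to=A, msg='stop')): A:[err,resp,stop] B:[tick,pong,sync]
After 7 (process(B)): A:[err,resp,stop] B:[pong,sync]
After 8 (process(A)): A:[resp,stop] B:[pong,sync]
After 9 (send(from=A, to=B, msg='data')): A:[resp,stop] B:[pong,sync,data]
After 10 (send(from=A, to=B, msg='start')): A:[resp,stop] B:[pong,sync,data,start]

Answer: 3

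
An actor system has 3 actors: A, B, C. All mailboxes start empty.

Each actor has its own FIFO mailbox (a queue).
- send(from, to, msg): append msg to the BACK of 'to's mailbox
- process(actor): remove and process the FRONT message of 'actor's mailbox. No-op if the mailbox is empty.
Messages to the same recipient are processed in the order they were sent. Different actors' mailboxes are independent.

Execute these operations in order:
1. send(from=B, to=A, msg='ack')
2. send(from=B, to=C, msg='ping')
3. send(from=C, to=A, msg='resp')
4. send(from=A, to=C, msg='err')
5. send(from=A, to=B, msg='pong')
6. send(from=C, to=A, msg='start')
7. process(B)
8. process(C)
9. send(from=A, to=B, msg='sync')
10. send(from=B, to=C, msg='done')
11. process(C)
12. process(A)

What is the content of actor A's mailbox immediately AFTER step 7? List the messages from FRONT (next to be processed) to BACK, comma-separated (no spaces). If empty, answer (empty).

After 1 (send(from=B, to=A, msg='ack')): A:[ack] B:[] C:[]
After 2 (send(from=B, to=C, msg='ping')): A:[ack] B:[] C:[ping]
After 3 (send(from=C, to=A, msg='resp')): A:[ack,resp] B:[] C:[ping]
After 4 (send(from=A, to=C, msg='err')): A:[ack,resp] B:[] C:[ping,err]
After 5 (send(from=A, to=B, msg='pong')): A:[ack,resp] B:[pong] C:[ping,err]
After 6 (send(from=C, to=A, msg='start')): A:[ack,resp,start] B:[pong] C:[ping,err]
After 7 (process(B)): A:[ack,resp,start] B:[] C:[ping,err]

ack,resp,start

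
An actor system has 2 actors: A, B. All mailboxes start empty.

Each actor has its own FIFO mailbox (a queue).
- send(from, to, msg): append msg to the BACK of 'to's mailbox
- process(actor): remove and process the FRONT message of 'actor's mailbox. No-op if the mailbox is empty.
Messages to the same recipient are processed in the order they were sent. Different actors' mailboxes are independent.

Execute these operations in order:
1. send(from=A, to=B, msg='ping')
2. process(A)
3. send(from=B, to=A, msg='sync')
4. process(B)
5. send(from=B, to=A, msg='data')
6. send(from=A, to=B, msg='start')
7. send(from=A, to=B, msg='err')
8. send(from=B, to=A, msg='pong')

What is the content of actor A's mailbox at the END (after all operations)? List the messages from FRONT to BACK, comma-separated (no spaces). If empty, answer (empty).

After 1 (send(from=A, to=B, msg='ping')): A:[] B:[ping]
After 2 (process(A)): A:[] B:[ping]
After 3 (send(from=B, to=A, msg='sync')): A:[sync] B:[ping]
After 4 (process(B)): A:[sync] B:[]
After 5 (send(from=B, to=A, msg='data')): A:[sync,data] B:[]
After 6 (send(from=A, to=B, msg='start')): A:[sync,data] B:[start]
After 7 (send(from=A, to=B, msg='err')): A:[sync,data] B:[start,err]
After 8 (send(from=B, to=A, msg='pong')): A:[sync,data,pong] B:[start,err]

Answer: sync,data,pong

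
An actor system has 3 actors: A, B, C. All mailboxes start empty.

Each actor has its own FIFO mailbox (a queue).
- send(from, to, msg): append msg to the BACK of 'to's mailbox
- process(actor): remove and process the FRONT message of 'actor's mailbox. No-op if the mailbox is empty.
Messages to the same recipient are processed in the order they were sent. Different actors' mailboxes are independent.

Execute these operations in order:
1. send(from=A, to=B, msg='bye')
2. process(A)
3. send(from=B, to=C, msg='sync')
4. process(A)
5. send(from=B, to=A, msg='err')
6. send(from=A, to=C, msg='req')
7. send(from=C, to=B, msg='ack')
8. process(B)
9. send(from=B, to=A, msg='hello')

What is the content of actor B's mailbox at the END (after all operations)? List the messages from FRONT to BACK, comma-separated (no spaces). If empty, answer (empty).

Answer: ack

Derivation:
After 1 (send(from=A, to=B, msg='bye')): A:[] B:[bye] C:[]
After 2 (process(A)): A:[] B:[bye] C:[]
After 3 (send(from=B, to=C, msg='sync')): A:[] B:[bye] C:[sync]
After 4 (process(A)): A:[] B:[bye] C:[sync]
After 5 (send(from=B, to=A, msg='err')): A:[err] B:[bye] C:[sync]
After 6 (send(from=A, to=C, msg='req')): A:[err] B:[bye] C:[sync,req]
After 7 (send(from=C, to=B, msg='ack')): A:[err] B:[bye,ack] C:[sync,req]
After 8 (process(B)): A:[err] B:[ack] C:[sync,req]
After 9 (send(from=B, to=A, msg='hello')): A:[err,hello] B:[ack] C:[sync,req]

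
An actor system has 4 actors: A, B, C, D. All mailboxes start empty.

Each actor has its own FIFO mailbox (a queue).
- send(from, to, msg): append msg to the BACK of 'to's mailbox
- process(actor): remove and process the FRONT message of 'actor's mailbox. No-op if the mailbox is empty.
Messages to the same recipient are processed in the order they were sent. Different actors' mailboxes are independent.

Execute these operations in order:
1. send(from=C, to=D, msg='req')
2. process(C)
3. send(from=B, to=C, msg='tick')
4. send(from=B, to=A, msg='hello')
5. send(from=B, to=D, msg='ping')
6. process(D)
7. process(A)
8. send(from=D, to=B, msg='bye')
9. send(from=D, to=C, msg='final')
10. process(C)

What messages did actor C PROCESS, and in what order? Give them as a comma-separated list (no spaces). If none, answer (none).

Answer: tick

Derivation:
After 1 (send(from=C, to=D, msg='req')): A:[] B:[] C:[] D:[req]
After 2 (process(C)): A:[] B:[] C:[] D:[req]
After 3 (send(from=B, to=C, msg='tick')): A:[] B:[] C:[tick] D:[req]
After 4 (send(from=B, to=A, msg='hello')): A:[hello] B:[] C:[tick] D:[req]
After 5 (send(from=B, to=D, msg='ping')): A:[hello] B:[] C:[tick] D:[req,ping]
After 6 (process(D)): A:[hello] B:[] C:[tick] D:[ping]
After 7 (process(A)): A:[] B:[] C:[tick] D:[ping]
After 8 (send(from=D, to=B, msg='bye')): A:[] B:[bye] C:[tick] D:[ping]
After 9 (send(from=D, to=C, msg='final')): A:[] B:[bye] C:[tick,final] D:[ping]
After 10 (process(C)): A:[] B:[bye] C:[final] D:[ping]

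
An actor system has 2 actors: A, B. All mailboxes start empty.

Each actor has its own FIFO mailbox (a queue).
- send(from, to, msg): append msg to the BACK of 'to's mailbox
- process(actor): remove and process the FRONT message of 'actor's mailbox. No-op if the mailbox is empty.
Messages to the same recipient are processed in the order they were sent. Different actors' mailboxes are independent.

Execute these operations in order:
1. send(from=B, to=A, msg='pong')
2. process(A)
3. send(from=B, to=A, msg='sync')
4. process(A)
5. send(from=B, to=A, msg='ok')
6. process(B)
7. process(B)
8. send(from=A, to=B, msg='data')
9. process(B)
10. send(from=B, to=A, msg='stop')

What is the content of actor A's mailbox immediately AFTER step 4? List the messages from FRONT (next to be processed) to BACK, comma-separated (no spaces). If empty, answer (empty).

After 1 (send(from=B, to=A, msg='pong')): A:[pong] B:[]
After 2 (process(A)): A:[] B:[]
After 3 (send(from=B, to=A, msg='sync')): A:[sync] B:[]
After 4 (process(A)): A:[] B:[]

(empty)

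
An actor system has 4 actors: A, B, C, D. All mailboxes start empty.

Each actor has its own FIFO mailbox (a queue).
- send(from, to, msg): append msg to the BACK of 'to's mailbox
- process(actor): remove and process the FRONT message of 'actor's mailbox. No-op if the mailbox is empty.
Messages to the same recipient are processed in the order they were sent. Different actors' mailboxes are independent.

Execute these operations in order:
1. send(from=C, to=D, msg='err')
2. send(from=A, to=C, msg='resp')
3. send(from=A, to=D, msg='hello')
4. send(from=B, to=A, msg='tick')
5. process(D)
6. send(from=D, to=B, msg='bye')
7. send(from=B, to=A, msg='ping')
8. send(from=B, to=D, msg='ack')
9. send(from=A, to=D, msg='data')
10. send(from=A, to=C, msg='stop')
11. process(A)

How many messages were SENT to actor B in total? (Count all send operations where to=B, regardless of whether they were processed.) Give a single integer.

After 1 (send(from=C, to=D, msg='err')): A:[] B:[] C:[] D:[err]
After 2 (send(from=A, to=C, msg='resp')): A:[] B:[] C:[resp] D:[err]
After 3 (send(from=A, to=D, msg='hello')): A:[] B:[] C:[resp] D:[err,hello]
After 4 (send(from=B, to=A, msg='tick')): A:[tick] B:[] C:[resp] D:[err,hello]
After 5 (process(D)): A:[tick] B:[] C:[resp] D:[hello]
After 6 (send(from=D, to=B, msg='bye')): A:[tick] B:[bye] C:[resp] D:[hello]
After 7 (send(from=B, to=A, msg='ping')): A:[tick,ping] B:[bye] C:[resp] D:[hello]
After 8 (send(from=B, to=D, msg='ack')): A:[tick,ping] B:[bye] C:[resp] D:[hello,ack]
After 9 (send(from=A, to=D, msg='data')): A:[tick,ping] B:[bye] C:[resp] D:[hello,ack,data]
After 10 (send(from=A, to=C, msg='stop')): A:[tick,ping] B:[bye] C:[resp,stop] D:[hello,ack,data]
After 11 (process(A)): A:[ping] B:[bye] C:[resp,stop] D:[hello,ack,data]

Answer: 1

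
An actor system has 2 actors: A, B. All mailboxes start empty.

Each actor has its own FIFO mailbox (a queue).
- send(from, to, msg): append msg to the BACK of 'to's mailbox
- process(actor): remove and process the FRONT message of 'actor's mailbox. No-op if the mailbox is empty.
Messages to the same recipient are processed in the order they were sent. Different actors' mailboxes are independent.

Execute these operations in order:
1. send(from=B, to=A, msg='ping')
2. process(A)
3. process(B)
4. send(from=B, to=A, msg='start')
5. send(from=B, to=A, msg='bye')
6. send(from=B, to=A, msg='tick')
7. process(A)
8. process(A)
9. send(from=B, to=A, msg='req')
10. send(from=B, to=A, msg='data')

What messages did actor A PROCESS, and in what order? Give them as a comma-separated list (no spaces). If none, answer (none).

Answer: ping,start,bye

Derivation:
After 1 (send(from=B, to=A, msg='ping')): A:[ping] B:[]
After 2 (process(A)): A:[] B:[]
After 3 (process(B)): A:[] B:[]
After 4 (send(from=B, to=A, msg='start')): A:[start] B:[]
After 5 (send(from=B, to=A, msg='bye')): A:[start,bye] B:[]
After 6 (send(from=B, to=A, msg='tick')): A:[start,bye,tick] B:[]
After 7 (process(A)): A:[bye,tick] B:[]
After 8 (process(A)): A:[tick] B:[]
After 9 (send(from=B, to=A, msg='req')): A:[tick,req] B:[]
After 10 (send(from=B, to=A, msg='data')): A:[tick,req,data] B:[]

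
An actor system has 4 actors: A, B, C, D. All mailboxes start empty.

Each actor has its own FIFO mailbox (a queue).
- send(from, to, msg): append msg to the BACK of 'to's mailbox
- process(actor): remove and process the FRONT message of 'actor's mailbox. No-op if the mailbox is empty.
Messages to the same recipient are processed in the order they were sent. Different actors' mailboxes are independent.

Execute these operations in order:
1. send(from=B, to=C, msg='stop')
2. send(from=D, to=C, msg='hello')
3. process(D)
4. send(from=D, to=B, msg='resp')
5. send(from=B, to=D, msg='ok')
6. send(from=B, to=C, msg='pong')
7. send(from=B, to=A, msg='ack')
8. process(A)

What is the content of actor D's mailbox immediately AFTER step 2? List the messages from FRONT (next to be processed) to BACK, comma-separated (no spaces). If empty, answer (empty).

After 1 (send(from=B, to=C, msg='stop')): A:[] B:[] C:[stop] D:[]
After 2 (send(from=D, to=C, msg='hello')): A:[] B:[] C:[stop,hello] D:[]

(empty)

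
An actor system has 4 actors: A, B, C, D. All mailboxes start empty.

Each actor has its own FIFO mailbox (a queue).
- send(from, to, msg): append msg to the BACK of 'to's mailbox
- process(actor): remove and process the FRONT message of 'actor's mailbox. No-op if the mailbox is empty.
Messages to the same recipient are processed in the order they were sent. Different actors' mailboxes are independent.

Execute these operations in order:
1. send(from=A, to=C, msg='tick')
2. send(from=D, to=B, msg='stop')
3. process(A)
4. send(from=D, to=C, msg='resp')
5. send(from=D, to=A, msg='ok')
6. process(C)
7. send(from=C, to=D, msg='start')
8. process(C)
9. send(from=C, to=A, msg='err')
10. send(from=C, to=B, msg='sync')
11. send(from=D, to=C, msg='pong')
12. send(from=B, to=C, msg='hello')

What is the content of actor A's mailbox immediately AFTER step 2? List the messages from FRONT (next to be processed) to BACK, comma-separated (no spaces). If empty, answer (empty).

After 1 (send(from=A, to=C, msg='tick')): A:[] B:[] C:[tick] D:[]
After 2 (send(from=D, to=B, msg='stop')): A:[] B:[stop] C:[tick] D:[]

(empty)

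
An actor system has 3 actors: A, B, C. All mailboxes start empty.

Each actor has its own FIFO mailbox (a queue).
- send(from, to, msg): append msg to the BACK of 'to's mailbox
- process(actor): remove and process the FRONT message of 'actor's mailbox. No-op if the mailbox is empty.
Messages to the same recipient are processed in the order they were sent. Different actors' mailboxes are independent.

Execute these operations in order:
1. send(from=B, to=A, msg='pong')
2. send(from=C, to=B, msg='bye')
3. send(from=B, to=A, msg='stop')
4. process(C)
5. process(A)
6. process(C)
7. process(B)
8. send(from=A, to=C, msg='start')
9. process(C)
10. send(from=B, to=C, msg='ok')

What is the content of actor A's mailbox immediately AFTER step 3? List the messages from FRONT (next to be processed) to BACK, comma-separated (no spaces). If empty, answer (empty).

After 1 (send(from=B, to=A, msg='pong')): A:[pong] B:[] C:[]
After 2 (send(from=C, to=B, msg='bye')): A:[pong] B:[bye] C:[]
After 3 (send(from=B, to=A, msg='stop')): A:[pong,stop] B:[bye] C:[]

pong,stop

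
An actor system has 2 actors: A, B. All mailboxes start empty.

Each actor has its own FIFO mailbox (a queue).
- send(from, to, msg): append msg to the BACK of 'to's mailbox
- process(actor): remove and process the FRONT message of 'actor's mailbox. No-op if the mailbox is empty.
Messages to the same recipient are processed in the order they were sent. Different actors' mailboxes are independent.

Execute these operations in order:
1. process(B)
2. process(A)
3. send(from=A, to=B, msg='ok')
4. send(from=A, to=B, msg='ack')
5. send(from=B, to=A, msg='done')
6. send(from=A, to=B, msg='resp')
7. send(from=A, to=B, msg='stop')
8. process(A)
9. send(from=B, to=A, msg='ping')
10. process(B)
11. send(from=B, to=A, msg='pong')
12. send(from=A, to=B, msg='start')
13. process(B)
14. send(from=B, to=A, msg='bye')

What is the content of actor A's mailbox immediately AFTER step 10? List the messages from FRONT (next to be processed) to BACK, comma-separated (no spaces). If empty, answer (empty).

After 1 (process(B)): A:[] B:[]
After 2 (process(A)): A:[] B:[]
After 3 (send(from=A, to=B, msg='ok')): A:[] B:[ok]
After 4 (send(from=A, to=B, msg='ack')): A:[] B:[ok,ack]
After 5 (send(from=B, to=A, msg='done')): A:[done] B:[ok,ack]
After 6 (send(from=A, to=B, msg='resp')): A:[done] B:[ok,ack,resp]
After 7 (send(from=A, to=B, msg='stop')): A:[done] B:[ok,ack,resp,stop]
After 8 (process(A)): A:[] B:[ok,ack,resp,stop]
After 9 (send(from=B, to=A, msg='ping')): A:[ping] B:[ok,ack,resp,stop]
After 10 (process(B)): A:[ping] B:[ack,resp,stop]

ping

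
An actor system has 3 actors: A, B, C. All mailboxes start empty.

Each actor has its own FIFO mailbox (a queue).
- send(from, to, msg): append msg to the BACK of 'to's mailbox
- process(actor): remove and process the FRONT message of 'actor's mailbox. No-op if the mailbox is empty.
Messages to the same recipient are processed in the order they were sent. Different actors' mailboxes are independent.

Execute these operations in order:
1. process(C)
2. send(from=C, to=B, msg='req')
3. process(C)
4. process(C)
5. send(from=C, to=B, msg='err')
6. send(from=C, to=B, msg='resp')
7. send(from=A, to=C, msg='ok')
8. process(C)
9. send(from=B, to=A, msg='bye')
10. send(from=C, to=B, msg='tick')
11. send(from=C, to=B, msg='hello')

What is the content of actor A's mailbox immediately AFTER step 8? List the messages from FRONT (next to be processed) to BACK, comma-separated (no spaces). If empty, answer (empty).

After 1 (process(C)): A:[] B:[] C:[]
After 2 (send(from=C, to=B, msg='req')): A:[] B:[req] C:[]
After 3 (process(C)): A:[] B:[req] C:[]
After 4 (process(C)): A:[] B:[req] C:[]
After 5 (send(from=C, to=B, msg='err')): A:[] B:[req,err] C:[]
After 6 (send(from=C, to=B, msg='resp')): A:[] B:[req,err,resp] C:[]
After 7 (send(from=A, to=C, msg='ok')): A:[] B:[req,err,resp] C:[ok]
After 8 (process(C)): A:[] B:[req,err,resp] C:[]

(empty)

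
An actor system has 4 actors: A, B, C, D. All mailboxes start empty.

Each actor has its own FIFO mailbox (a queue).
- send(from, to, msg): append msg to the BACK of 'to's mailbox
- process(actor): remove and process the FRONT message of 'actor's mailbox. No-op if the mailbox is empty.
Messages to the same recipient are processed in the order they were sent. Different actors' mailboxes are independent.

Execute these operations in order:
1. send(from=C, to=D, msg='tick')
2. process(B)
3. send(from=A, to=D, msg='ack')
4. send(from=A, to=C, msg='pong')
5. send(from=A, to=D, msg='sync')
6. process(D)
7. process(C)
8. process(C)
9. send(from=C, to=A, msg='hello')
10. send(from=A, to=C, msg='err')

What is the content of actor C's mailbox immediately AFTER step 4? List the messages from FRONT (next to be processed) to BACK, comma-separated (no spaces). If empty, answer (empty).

After 1 (send(from=C, to=D, msg='tick')): A:[] B:[] C:[] D:[tick]
After 2 (process(B)): A:[] B:[] C:[] D:[tick]
After 3 (send(from=A, to=D, msg='ack')): A:[] B:[] C:[] D:[tick,ack]
After 4 (send(from=A, to=C, msg='pong')): A:[] B:[] C:[pong] D:[tick,ack]

pong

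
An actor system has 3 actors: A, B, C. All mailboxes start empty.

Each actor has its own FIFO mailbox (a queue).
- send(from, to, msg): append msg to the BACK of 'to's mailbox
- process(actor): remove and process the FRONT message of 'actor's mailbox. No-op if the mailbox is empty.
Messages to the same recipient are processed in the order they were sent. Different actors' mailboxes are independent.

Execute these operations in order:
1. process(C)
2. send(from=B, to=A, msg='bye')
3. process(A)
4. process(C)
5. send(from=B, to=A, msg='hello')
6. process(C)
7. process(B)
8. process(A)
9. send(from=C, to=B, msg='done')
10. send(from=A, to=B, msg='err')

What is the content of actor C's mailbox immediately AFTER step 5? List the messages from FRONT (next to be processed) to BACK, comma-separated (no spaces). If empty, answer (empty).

After 1 (process(C)): A:[] B:[] C:[]
After 2 (send(from=B, to=A, msg='bye')): A:[bye] B:[] C:[]
After 3 (process(A)): A:[] B:[] C:[]
After 4 (process(C)): A:[] B:[] C:[]
After 5 (send(from=B, to=A, msg='hello')): A:[hello] B:[] C:[]

(empty)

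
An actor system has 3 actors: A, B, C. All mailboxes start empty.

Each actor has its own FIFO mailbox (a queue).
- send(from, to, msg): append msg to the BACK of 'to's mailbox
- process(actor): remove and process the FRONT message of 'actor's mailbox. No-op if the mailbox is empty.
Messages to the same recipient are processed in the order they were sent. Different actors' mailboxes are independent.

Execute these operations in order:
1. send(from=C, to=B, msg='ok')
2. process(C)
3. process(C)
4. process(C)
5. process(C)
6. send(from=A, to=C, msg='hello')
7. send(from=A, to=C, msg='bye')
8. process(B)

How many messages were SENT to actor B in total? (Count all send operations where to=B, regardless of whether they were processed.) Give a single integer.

After 1 (send(from=C, to=B, msg='ok')): A:[] B:[ok] C:[]
After 2 (process(C)): A:[] B:[ok] C:[]
After 3 (process(C)): A:[] B:[ok] C:[]
After 4 (process(C)): A:[] B:[ok] C:[]
After 5 (process(C)): A:[] B:[ok] C:[]
After 6 (send(from=A, to=C, msg='hello')): A:[] B:[ok] C:[hello]
After 7 (send(from=A, to=C, msg='bye')): A:[] B:[ok] C:[hello,bye]
After 8 (process(B)): A:[] B:[] C:[hello,bye]

Answer: 1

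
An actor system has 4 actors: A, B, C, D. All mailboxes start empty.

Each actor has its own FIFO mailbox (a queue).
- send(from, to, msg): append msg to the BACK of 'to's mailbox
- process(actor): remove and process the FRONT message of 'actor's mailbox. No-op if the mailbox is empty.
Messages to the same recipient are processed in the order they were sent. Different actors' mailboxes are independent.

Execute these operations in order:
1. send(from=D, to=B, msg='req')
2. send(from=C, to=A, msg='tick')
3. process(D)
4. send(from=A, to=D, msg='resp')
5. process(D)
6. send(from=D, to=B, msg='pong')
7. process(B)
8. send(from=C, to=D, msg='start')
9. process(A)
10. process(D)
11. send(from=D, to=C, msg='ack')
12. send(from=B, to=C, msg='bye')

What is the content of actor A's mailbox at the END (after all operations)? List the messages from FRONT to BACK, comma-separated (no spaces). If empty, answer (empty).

Answer: (empty)

Derivation:
After 1 (send(from=D, to=B, msg='req')): A:[] B:[req] C:[] D:[]
After 2 (send(from=C, to=A, msg='tick')): A:[tick] B:[req] C:[] D:[]
After 3 (process(D)): A:[tick] B:[req] C:[] D:[]
After 4 (send(from=A, to=D, msg='resp')): A:[tick] B:[req] C:[] D:[resp]
After 5 (process(D)): A:[tick] B:[req] C:[] D:[]
After 6 (send(from=D, to=B, msg='pong')): A:[tick] B:[req,pong] C:[] D:[]
After 7 (process(B)): A:[tick] B:[pong] C:[] D:[]
After 8 (send(from=C, to=D, msg='start')): A:[tick] B:[pong] C:[] D:[start]
After 9 (process(A)): A:[] B:[pong] C:[] D:[start]
After 10 (process(D)): A:[] B:[pong] C:[] D:[]
After 11 (send(from=D, to=C, msg='ack')): A:[] B:[pong] C:[ack] D:[]
After 12 (send(from=B, to=C, msg='bye')): A:[] B:[pong] C:[ack,bye] D:[]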